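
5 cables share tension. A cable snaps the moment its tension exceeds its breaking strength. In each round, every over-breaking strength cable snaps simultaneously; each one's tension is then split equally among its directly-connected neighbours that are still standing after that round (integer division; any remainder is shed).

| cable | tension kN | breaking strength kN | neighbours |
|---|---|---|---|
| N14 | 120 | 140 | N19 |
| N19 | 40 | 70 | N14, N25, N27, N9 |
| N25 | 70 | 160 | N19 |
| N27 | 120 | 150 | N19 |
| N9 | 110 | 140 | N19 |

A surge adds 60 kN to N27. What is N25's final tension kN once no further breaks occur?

143

Round 1 — N27 at 180 > 150. N27 snaps.
  N27 sheds 180 kN to N19: 180 each.
    N19: 40+180 = 220 > 70
Round 2 — N19 snaps.
  N19 sheds 220 kN to N14, N25, N9: 73 each (1 lost).
    N14: 120+73 = 193 > 140
    N25: 70+73 = 143 ≤ 160
    N9: 110+73 = 183 > 140
Round 3 — N14, N9 snap.
  N14 sheds 193 kN: no online neighbours, lost.
  N9 sheds 183 kN: no online neighbours, lost.
No further breaks.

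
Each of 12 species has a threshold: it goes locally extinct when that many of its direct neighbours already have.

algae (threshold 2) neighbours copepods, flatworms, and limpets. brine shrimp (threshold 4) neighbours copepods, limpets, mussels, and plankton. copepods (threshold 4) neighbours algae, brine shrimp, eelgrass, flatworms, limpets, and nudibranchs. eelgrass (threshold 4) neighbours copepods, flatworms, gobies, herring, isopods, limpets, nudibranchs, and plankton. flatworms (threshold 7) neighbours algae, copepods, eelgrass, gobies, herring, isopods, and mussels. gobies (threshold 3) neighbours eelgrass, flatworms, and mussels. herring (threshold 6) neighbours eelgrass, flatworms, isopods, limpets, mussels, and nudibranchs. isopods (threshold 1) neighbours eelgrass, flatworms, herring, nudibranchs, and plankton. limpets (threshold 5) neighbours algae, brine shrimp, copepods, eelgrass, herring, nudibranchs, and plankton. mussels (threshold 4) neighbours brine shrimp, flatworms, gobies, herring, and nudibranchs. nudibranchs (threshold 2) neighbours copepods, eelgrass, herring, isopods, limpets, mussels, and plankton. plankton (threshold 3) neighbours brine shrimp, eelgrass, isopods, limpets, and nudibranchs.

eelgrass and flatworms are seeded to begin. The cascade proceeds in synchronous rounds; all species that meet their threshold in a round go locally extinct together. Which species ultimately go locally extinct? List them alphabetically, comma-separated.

eelgrass, flatworms, isopods, nudibranchs, plankton

Round 1 — eelgrass, flatworms go locally extinct (initial).
Round 2 — checking thresholds:
  algae: 1 of 3 neighbours < 2, below threshold.
  copepods: 2 of 6 neighbours < 4, below threshold.
  gobies: 2 of 3 neighbours < 3, below threshold.
  herring: 2 of 6 neighbours < 6, below threshold.
  isopods: 2 of 5 neighbours ≥ 1, goes locally extinct.
  limpets: 1 of 7 neighbours < 5, below threshold.
  mussels: 1 of 5 neighbours < 4, below threshold.
  nudibranchs: 1 of 7 neighbours < 2, below threshold.
  plankton: 1 of 5 neighbours < 3, below threshold.
Round 3 — checking thresholds:
  algae: 1 of 3 neighbours < 2, below threshold.
  copepods: 2 of 6 neighbours < 4, below threshold.
  gobies: 2 of 3 neighbours < 3, below threshold.
  herring: 3 of 6 neighbours < 6, below threshold.
  limpets: 1 of 7 neighbours < 5, below threshold.
  mussels: 1 of 5 neighbours < 4, below threshold.
  nudibranchs: 2 of 7 neighbours ≥ 2, goes locally extinct.
  plankton: 2 of 5 neighbours < 3, below threshold.
Round 4 — checking thresholds:
  algae: 1 of 3 neighbours < 2, below threshold.
  copepods: 3 of 6 neighbours < 4, below threshold.
  gobies: 2 of 3 neighbours < 3, below threshold.
  herring: 4 of 6 neighbours < 6, below threshold.
  limpets: 2 of 7 neighbours < 5, below threshold.
  mussels: 2 of 5 neighbours < 4, below threshold.
  plankton: 3 of 5 neighbours ≥ 3, goes locally extinct.
Round 5 — no new extinctions; cascade stops.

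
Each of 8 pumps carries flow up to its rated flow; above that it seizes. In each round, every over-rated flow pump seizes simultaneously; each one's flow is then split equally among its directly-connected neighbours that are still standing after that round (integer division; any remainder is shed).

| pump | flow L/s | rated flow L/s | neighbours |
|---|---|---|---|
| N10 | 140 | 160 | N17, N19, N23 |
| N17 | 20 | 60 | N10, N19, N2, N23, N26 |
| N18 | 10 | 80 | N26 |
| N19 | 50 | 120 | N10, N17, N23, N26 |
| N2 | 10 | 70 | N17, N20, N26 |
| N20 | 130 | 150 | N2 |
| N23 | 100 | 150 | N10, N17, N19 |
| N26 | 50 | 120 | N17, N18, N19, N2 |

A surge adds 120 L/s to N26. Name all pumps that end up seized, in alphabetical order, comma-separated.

Round 1 — N26 at 170 > 120. N26 seizes.
  N26 sheds 170 L/s to N17, N18, N19, N2: 42 each (2 lost).
    N17: 20+42 = 62 > 60
    N18: 10+42 = 52 ≤ 80
    N19: 50+42 = 92 ≤ 120
    N2: 10+42 = 52 ≤ 70
Round 2 — N17 seizes.
  N17 sheds 62 L/s to N10, N19, N2, N23: 15 each (2 lost).
    N10: 140+15 = 155 ≤ 160
    N19: 92+15 = 107 ≤ 120
    N2: 52+15 = 67 ≤ 70
    N23: 100+15 = 115 ≤ 150
No further seizures.

N17, N26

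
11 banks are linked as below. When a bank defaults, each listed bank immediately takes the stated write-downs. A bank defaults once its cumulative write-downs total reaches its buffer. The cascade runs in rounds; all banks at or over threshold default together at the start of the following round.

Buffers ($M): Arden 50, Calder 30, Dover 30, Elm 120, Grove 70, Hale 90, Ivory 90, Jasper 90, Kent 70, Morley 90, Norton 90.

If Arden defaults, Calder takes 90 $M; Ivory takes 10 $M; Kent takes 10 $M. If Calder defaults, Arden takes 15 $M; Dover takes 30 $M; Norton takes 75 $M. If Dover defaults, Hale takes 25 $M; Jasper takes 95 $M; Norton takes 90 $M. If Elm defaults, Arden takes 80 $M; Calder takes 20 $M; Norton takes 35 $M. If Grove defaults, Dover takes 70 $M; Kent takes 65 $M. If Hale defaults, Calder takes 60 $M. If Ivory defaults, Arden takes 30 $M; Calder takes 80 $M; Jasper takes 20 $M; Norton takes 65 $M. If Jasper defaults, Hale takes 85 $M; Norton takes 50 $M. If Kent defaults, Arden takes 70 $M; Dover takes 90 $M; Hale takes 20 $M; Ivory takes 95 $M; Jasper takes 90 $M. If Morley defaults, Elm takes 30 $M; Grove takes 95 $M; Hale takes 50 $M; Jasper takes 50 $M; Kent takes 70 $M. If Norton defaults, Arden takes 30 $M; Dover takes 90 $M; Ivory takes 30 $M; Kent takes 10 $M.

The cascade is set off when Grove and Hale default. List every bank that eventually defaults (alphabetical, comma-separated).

Round 1 — Grove, Hale default (initial).
  Calder: +60 → 60 ≥ 30
  Dover: +70 → 70 ≥ 30
  Kent: +65 → 65 < 70
Round 2 — Calder, Dover default.
  Arden: +15 → 15 < 50
  Jasper: +95 → 95 ≥ 90
  Norton: +75+90 → 165 ≥ 90
Round 3 — Jasper, Norton default.
  Arden: +30 → 45 < 50
  Ivory: +30 → 30 < 90
  Kent: +10 → 75 ≥ 70
Round 4 — Kent defaults.
  Arden: +70 → 115 ≥ 50
  Ivory: +95 → 125 ≥ 90
Round 5 — Arden, Ivory default.
No further defaults.

Arden, Calder, Dover, Grove, Hale, Ivory, Jasper, Kent, Norton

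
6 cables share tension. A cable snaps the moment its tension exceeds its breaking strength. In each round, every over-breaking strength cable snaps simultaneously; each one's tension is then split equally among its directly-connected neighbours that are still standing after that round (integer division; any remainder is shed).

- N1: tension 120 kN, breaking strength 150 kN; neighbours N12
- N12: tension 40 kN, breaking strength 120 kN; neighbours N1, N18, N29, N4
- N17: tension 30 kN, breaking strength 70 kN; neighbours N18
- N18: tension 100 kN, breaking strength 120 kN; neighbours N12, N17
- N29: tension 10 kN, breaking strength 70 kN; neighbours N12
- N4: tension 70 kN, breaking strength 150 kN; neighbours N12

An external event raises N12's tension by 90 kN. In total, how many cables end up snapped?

Round 1 — N12 at 130 > 120. N12 snaps.
  N12 sheds 130 kN to N1, N18, N29, N4: 32 each (2 lost).
    N1: 120+32 = 152 > 150
    N18: 100+32 = 132 > 120
    N29: 10+32 = 42 ≤ 70
    N4: 70+32 = 102 ≤ 150
Round 2 — N1, N18 snap.
  N1 sheds 152 kN: no online neighbours, lost.
  N18 sheds 132 kN to N17: 132 each.
    N17: 30+132 = 162 > 70
Round 3 — N17 snaps.
  N17 sheds 162 kN: no online neighbours, lost.
No further breaks.

4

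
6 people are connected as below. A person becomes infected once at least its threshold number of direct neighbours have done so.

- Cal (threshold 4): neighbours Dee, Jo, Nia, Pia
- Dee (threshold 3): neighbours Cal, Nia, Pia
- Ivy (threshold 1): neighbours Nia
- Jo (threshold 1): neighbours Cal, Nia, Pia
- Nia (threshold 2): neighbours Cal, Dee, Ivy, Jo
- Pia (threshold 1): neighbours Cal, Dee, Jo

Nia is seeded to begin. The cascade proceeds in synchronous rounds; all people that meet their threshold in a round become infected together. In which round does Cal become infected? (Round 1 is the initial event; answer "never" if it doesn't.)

Round 1 — Nia becomes infected (initial).
Round 2 — checking thresholds:
  Cal: 1 of 4 neighbours < 4, below threshold.
  Dee: 1 of 3 neighbours < 3, below threshold.
  Ivy: 1 of 1 neighbours ≥ 1, becomes infected.
  Jo: 1 of 3 neighbours ≥ 1, becomes infected.
Round 3 — checking thresholds:
  Cal: 2 of 4 neighbours < 4, below threshold.
  Dee: 1 of 3 neighbours < 3, below threshold.
  Pia: 1 of 3 neighbours ≥ 1, becomes infected.
Round 4 — no new infections; cascade stops.

never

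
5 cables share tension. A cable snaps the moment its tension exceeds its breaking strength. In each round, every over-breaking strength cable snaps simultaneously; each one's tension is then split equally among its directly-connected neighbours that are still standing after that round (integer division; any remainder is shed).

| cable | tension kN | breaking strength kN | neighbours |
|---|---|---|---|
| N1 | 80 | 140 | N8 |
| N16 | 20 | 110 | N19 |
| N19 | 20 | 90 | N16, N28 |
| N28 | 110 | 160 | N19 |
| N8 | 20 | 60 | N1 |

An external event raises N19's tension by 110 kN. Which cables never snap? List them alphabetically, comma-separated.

N1, N16, N8

Round 1 — N19 at 130 > 90. N19 snaps.
  N19 sheds 130 kN to N16, N28: 65 each.
    N16: 20+65 = 85 ≤ 110
    N28: 110+65 = 175 > 160
Round 2 — N28 snaps.
  N28 sheds 175 kN: no online neighbours, lost.
No further breaks.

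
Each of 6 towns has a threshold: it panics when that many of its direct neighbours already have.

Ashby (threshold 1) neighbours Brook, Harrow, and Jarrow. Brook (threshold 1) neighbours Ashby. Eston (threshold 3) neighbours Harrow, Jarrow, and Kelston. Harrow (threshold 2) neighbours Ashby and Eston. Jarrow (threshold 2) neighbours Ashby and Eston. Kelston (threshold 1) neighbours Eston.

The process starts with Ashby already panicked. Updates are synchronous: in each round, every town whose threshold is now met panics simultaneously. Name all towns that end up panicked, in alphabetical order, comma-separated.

Round 1 — Ashby panics (initial).
Round 2 — checking thresholds:
  Brook: 1 of 1 neighbours ≥ 1, panics.
  Harrow: 1 of 2 neighbours < 2, holds.
  Jarrow: 1 of 2 neighbours < 2, holds.
Round 3 — no new panics; cascade stops.

Ashby, Brook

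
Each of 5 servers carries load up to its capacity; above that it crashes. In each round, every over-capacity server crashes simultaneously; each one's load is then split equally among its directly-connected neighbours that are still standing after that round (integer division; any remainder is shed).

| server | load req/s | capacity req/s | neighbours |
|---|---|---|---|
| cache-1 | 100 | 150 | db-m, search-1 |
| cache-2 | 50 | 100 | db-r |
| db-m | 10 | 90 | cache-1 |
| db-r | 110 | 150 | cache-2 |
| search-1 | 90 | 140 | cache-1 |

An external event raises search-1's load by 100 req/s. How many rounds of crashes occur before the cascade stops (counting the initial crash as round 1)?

3

Round 1 — search-1 at 190 > 140. search-1 crashes.
  search-1 sheds 190 req/s to cache-1: 190 each.
    cache-1: 100+190 = 290 > 150
Round 2 — cache-1 crashes.
  cache-1 sheds 290 req/s to db-m: 290 each.
    db-m: 10+290 = 300 > 90
Round 3 — db-m crashes.
  db-m sheds 300 req/s: no online neighbours, lost.
No further crashes.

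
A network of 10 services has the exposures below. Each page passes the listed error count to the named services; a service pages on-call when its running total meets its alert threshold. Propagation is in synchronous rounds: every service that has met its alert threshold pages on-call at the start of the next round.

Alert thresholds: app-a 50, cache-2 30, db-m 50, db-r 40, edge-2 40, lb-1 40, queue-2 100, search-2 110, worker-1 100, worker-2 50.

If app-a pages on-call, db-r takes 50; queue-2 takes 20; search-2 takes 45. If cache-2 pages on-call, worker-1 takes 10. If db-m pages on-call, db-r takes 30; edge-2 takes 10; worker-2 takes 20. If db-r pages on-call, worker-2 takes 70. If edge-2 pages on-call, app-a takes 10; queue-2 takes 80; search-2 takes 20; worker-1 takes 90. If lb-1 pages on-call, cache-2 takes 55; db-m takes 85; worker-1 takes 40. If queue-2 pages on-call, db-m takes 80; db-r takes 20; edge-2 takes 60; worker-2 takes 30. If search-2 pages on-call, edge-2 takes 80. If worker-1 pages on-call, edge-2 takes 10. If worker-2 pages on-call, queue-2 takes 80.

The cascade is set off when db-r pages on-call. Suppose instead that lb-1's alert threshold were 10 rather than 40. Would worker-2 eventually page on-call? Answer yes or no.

With lb-1's alert threshold at 10:
Round 1 — db-r pages on-call (initial).
  worker-2: +70 → 70 ≥ 50
Round 2 — worker-2 pages on-call.
  queue-2: +80 → 80 < 100
No further pages.

yes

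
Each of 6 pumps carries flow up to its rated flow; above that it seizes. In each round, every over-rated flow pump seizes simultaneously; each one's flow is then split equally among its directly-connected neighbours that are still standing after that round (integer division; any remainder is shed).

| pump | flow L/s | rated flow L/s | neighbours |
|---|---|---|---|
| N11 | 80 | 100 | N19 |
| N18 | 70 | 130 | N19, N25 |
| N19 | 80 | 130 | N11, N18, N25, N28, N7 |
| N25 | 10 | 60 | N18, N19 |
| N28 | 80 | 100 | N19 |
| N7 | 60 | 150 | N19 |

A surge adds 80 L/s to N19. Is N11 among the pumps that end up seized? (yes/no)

yes

Round 1 — N19 at 160 > 130. N19 seizes.
  N19 sheds 160 L/s to N11, N18, N25, N28, N7: 32 each.
    N11: 80+32 = 112 > 100
    N18: 70+32 = 102 ≤ 130
    N25: 10+32 = 42 ≤ 60
    N28: 80+32 = 112 > 100
    N7: 60+32 = 92 ≤ 150
Round 2 — N11, N28 seize.
  N11 sheds 112 L/s: no online neighbours, lost.
  N28 sheds 112 L/s: no online neighbours, lost.
No further seizures.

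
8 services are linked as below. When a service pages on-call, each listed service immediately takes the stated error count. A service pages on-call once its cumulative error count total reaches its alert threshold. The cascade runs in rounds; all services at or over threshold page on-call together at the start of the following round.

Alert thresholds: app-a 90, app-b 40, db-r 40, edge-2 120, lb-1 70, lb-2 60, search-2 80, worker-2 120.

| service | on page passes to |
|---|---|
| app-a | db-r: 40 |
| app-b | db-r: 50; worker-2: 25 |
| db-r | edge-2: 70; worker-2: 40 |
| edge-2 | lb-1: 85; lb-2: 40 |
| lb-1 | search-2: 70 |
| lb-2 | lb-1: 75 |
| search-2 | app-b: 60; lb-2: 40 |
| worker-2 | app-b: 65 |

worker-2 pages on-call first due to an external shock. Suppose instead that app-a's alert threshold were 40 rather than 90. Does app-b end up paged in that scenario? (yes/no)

yes

With app-a's alert threshold at 40:
Round 1 — worker-2 pages on-call (initial).
  app-b: +65 → 65 ≥ 40
Round 2 — app-b pages on-call.
  db-r: +50 → 50 ≥ 40
Round 3 — db-r pages on-call.
  edge-2: +70 → 70 < 120
No further pages.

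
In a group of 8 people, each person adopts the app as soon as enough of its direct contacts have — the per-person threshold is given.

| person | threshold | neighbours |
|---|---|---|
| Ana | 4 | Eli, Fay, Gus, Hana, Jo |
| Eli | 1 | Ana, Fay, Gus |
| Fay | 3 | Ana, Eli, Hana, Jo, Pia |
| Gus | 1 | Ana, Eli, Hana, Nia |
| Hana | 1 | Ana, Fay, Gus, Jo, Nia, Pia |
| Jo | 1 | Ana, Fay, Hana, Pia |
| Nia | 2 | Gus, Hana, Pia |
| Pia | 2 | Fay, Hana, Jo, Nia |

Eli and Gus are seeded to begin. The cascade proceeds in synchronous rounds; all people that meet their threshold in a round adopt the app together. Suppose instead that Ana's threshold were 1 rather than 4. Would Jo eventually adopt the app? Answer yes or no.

With Ana's threshold at 1:
Round 1 — Eli, Gus adopt the app (initial).
Round 2 — checking thresholds:
  Ana: 2 of 5 neighbours ≥ 1, adopts the app.
  Fay: 1 of 5 neighbours < 3, holds.
  Hana: 1 of 6 neighbours ≥ 1, adopts the app.
  Nia: 1 of 3 neighbours < 2, holds.
Round 3 — checking thresholds:
  Fay: 3 of 5 neighbours ≥ 3, adopts the app.
  Jo: 2 of 4 neighbours ≥ 1, adopts the app.
  Nia: 2 of 3 neighbours ≥ 2, adopts the app.
  Pia: 1 of 4 neighbours < 2, holds.
Round 4 — checking thresholds:
  Pia: 4 of 4 neighbours ≥ 2, adopts the app.
Round 5 — no new adoptions; cascade stops.

yes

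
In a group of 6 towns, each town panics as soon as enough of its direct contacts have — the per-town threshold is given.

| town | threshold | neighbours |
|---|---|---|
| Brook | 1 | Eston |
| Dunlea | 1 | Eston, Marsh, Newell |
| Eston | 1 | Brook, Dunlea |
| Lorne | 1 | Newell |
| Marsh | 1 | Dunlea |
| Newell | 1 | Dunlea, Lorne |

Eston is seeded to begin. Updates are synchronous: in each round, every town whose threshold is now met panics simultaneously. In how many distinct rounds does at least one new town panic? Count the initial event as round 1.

Round 1 — Eston panics (initial).
Round 2 — checking thresholds:
  Brook: 1 of 1 neighbours ≥ 1, panics.
  Dunlea: 1 of 3 neighbours ≥ 1, panics.
Round 3 — checking thresholds:
  Marsh: 1 of 1 neighbours ≥ 1, panics.
  Newell: 1 of 2 neighbours ≥ 1, panics.
Round 4 — checking thresholds:
  Lorne: 1 of 1 neighbours ≥ 1, panics.
Round 5 — no new panics; cascade stops.

4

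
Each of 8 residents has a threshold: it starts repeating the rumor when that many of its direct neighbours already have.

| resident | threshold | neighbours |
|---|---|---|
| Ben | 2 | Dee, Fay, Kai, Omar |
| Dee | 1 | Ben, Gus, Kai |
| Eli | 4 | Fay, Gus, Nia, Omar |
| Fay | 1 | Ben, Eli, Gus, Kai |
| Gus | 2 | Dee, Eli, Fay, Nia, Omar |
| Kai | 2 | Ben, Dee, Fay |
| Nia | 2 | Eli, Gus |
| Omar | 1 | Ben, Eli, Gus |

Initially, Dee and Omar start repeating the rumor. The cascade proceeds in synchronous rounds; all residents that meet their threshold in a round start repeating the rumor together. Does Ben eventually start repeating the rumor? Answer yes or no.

Round 1 — Dee, Omar start repeating the rumor (initial).
Round 2 — checking thresholds:
  Ben: 2 of 4 neighbours ≥ 2, starts repeating the rumor.
  Eli: 1 of 4 neighbours < 4, not yet.
  Gus: 2 of 5 neighbours ≥ 2, starts repeating the rumor.
  Kai: 1 of 3 neighbours < 2, not yet.
Round 3 — checking thresholds:
  Eli: 2 of 4 neighbours < 4, not yet.
  Fay: 2 of 4 neighbours ≥ 1, starts repeating the rumor.
  Kai: 2 of 3 neighbours ≥ 2, starts repeating the rumor.
  Nia: 1 of 2 neighbours < 2, not yet.
Round 4 — no new spreads; cascade stops.

yes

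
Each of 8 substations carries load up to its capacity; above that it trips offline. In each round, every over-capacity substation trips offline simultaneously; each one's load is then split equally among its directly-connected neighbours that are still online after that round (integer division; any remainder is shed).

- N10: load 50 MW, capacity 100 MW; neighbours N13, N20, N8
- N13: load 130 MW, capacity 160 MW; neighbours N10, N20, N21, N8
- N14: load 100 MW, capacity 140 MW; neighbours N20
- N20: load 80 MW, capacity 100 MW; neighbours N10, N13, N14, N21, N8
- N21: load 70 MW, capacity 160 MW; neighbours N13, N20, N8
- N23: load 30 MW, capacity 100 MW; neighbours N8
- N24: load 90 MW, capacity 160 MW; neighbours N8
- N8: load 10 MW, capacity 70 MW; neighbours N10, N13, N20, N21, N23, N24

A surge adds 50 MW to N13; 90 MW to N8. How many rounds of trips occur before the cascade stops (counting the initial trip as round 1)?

3

Round 1 — N13 at 180 > 160; N8 at 100 > 70. N13, N8 trip offline.
  N13 sheds 180 MW to N10, N20, N21: 60 each.
    N10: 50+60 = 110 > 100
    N20: 80+60 = 140 > 100
    N21: 70+60 = 130 ≤ 160
  N8 sheds 100 MW to N10, N20, N21, N23, N24: 20 each.
    N10: 110+20 = 130 > 100
    N20: 140+20 = 160 > 100
    N21: 130+20 = 150 ≤ 160
    N23: 30+20 = 50 ≤ 100
    N24: 90+20 = 110 ≤ 160
Round 2 — N10, N20 trip offline.
  N10 sheds 130 MW: no online neighbours, lost.
  N20 sheds 160 MW to N14, N21: 80 each.
    N14: 100+80 = 180 > 140
    N21: 150+80 = 230 > 160
Round 3 — N14, N21 trip offline.
  N14 sheds 180 MW: no online neighbours, lost.
  N21 sheds 230 MW: no online neighbours, lost.
No further trips.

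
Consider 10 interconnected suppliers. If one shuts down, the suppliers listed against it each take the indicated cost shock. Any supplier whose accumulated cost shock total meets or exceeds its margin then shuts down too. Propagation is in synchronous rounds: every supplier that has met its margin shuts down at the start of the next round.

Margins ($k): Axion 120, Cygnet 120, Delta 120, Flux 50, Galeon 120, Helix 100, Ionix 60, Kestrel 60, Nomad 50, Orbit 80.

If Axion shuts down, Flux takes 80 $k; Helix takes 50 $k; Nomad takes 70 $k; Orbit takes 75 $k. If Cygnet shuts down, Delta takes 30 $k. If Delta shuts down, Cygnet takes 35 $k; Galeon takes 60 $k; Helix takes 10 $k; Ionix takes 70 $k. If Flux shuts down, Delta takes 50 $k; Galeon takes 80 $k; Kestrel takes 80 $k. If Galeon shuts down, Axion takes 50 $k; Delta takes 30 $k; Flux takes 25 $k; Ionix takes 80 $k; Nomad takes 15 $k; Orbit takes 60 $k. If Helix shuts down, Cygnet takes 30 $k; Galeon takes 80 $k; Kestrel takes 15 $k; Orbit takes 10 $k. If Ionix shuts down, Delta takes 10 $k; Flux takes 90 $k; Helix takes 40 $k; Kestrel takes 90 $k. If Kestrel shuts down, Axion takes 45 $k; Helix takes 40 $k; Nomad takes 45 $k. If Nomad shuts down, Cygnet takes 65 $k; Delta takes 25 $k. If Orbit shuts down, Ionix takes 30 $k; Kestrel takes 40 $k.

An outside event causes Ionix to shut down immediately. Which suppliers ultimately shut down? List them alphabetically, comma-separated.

Flux, Ionix, Kestrel

Round 1 — Ionix shuts down (initial).
  Delta: +10 → 10 < 120
  Flux: +90 → 90 ≥ 50
  Helix: +40 → 40 < 100
  Kestrel: +90 → 90 ≥ 60
Round 2 — Flux, Kestrel shut down.
  Axion: +45 → 45 < 120
  Delta: +50 → 60 < 120
  Galeon: +80 → 80 < 120
  Helix: +40 → 80 < 100
  Nomad: +45 → 45 < 50
No further shutdowns.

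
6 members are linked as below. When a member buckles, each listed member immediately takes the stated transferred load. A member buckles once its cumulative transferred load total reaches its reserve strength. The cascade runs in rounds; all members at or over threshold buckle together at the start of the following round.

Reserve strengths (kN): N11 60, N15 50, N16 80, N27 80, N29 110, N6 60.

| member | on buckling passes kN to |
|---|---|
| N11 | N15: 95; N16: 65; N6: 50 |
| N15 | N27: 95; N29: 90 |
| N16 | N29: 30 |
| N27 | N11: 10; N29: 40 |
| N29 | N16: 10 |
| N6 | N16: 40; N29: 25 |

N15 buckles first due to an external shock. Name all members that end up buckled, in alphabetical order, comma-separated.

Round 1 — N15 buckles (initial).
  N27: +95 → 95 ≥ 80
  N29: +90 → 90 < 110
Round 2 — N27 buckles.
  N11: +10 → 10 < 60
  N29: +40 → 130 ≥ 110
Round 3 — N29 buckles.
  N16: +10 → 10 < 80
No further bucklings.

N15, N27, N29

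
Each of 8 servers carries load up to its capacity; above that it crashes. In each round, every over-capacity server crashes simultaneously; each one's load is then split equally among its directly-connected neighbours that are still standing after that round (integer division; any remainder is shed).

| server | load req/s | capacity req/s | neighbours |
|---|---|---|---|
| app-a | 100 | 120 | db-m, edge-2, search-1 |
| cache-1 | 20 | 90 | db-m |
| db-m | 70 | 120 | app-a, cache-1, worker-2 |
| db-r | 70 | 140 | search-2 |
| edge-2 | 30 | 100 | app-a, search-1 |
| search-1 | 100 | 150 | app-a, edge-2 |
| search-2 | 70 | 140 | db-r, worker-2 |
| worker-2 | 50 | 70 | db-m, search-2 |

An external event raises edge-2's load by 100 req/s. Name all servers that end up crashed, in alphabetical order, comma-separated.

app-a, cache-1, db-m, db-r, edge-2, search-1, search-2, worker-2

Round 1 — edge-2 at 130 > 100. edge-2 crashes.
  edge-2 sheds 130 req/s to app-a, search-1: 65 each.
    app-a: 100+65 = 165 > 120
    search-1: 100+65 = 165 > 150
Round 2 — app-a, search-1 crash.
  app-a sheds 165 req/s to db-m: 165 each.
    db-m: 70+165 = 235 > 120
  search-1 sheds 165 req/s: no online neighbours, lost.
Round 3 — db-m crashes.
  db-m sheds 235 req/s to cache-1, worker-2: 117 each (1 lost).
    cache-1: 20+117 = 137 > 90
    worker-2: 50+117 = 167 > 70
Round 4 — cache-1, worker-2 crash.
  cache-1 sheds 137 req/s: no online neighbours, lost.
  worker-2 sheds 167 req/s to search-2: 167 each.
    search-2: 70+167 = 237 > 140
Round 5 — search-2 crashes.
  search-2 sheds 237 req/s to db-r: 237 each.
    db-r: 70+237 = 307 > 140
Round 6 — db-r crashes.
  db-r sheds 307 req/s: no online neighbours, lost.
No further crashes.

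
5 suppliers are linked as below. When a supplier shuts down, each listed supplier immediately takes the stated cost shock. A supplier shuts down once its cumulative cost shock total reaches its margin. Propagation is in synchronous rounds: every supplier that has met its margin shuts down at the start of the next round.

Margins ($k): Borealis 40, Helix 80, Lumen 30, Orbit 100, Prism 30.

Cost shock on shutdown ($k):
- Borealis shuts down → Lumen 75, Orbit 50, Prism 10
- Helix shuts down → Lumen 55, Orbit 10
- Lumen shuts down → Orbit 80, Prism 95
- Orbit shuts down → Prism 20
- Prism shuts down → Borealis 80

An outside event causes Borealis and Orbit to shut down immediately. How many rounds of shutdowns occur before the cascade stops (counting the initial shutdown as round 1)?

2

Round 1 — Borealis, Orbit shut down (initial).
  Lumen: +75 → 75 ≥ 30
  Prism: +10+20 → 30 ≥ 30
Round 2 — Lumen, Prism shut down.
No further shutdowns.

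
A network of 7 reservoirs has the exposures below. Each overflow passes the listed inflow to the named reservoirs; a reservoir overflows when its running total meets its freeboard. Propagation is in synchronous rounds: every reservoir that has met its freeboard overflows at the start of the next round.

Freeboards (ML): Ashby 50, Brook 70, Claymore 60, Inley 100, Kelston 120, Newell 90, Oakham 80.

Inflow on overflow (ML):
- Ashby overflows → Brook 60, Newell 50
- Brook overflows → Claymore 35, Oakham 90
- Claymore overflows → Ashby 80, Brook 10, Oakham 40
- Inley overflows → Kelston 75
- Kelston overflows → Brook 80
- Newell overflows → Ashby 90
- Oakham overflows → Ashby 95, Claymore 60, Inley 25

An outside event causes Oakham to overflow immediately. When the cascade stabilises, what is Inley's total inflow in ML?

Round 1 — Oakham overflows (initial).
  Ashby: +95 → 95 ≥ 50
  Claymore: +60 → 60 ≥ 60
  Inley: +25 → 25 < 100
Round 2 — Ashby, Claymore overflow.
  Brook: +60+10 → 70 ≥ 70
  Newell: +50 → 50 < 90
Round 3 — Brook overflows.
No further overflows.

25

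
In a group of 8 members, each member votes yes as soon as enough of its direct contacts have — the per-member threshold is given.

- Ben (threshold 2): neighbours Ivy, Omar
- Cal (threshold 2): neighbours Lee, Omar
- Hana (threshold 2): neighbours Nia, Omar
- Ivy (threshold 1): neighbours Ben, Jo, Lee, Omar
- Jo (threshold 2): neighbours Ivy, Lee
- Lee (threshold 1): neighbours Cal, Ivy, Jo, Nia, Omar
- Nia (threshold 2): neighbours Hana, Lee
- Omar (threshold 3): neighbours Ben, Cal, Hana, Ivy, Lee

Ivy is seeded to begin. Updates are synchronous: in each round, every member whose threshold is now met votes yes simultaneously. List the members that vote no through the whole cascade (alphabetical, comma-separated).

Round 1 — Ivy votes yes (initial).
Round 2 — checking thresholds:
  Ben: 1 of 2 neighbours < 2, not yet.
  Jo: 1 of 2 neighbours < 2, not yet.
  Lee: 1 of 5 neighbours ≥ 1, votes yes.
  Omar: 1 of 5 neighbours < 3, not yet.
Round 3 — checking thresholds:
  Ben: 1 of 2 neighbours < 2, not yet.
  Cal: 1 of 2 neighbours < 2, not yet.
  Jo: 2 of 2 neighbours ≥ 2, votes yes.
  Nia: 1 of 2 neighbours < 2, not yet.
  Omar: 2 of 5 neighbours < 3, not yet.
Round 4 — no new yes votes; cascade stops.

Ben, Cal, Hana, Nia, Omar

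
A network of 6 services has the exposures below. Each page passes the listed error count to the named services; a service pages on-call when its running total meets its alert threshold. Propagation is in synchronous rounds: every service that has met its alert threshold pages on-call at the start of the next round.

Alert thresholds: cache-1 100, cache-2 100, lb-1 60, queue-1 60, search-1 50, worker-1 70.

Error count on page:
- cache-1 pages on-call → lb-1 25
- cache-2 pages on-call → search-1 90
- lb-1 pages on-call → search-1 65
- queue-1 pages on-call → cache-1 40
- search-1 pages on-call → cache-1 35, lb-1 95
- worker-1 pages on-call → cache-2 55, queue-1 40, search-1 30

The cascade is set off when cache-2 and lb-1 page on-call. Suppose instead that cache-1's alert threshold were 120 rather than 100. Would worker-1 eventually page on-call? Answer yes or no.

With cache-1's alert threshold at 120:
Round 1 — cache-2, lb-1 page on-call (initial).
  search-1: +90+65 → 155 ≥ 50
Round 2 — search-1 pages on-call.
  cache-1: +35 → 35 < 120
No further pages.

no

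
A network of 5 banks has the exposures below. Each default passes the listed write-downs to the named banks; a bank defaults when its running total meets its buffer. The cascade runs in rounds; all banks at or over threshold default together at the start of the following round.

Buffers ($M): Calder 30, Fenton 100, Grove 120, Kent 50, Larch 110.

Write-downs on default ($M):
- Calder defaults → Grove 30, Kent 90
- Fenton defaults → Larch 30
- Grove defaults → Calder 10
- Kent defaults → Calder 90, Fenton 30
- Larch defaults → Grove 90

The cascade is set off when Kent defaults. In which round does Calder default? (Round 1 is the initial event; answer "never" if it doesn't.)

2

Round 1 — Kent defaults (initial).
  Calder: +90 → 90 ≥ 30
  Fenton: +30 → 30 < 100
Round 2 — Calder defaults.
  Grove: +30 → 30 < 120
No further defaults.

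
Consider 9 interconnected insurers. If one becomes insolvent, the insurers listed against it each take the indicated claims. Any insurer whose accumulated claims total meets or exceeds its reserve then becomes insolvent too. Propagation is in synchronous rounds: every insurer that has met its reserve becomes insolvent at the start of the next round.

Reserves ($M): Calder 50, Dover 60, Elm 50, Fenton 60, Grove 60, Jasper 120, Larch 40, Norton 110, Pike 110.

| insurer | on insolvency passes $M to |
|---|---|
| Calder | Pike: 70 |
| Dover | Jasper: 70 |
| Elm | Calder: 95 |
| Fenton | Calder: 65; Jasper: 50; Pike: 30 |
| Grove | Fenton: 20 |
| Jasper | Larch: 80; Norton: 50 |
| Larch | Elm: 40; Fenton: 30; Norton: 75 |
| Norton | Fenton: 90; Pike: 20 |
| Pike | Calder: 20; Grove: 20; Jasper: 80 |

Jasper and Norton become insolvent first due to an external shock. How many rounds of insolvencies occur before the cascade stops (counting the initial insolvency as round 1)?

4

Round 1 — Jasper, Norton become insolvent (initial).
  Fenton: +90 → 90 ≥ 60
  Larch: +80 → 80 ≥ 40
  Pike: +20 → 20 < 110
Round 2 — Fenton, Larch become insolvent.
  Calder: +65 → 65 ≥ 50
  Elm: +40 → 40 < 50
  Pike: +30 → 50 < 110
Round 3 — Calder becomes insolvent.
  Pike: +70 → 120 ≥ 110
Round 4 — Pike becomes insolvent.
  Grove: +20 → 20 < 60
No further insolvencies.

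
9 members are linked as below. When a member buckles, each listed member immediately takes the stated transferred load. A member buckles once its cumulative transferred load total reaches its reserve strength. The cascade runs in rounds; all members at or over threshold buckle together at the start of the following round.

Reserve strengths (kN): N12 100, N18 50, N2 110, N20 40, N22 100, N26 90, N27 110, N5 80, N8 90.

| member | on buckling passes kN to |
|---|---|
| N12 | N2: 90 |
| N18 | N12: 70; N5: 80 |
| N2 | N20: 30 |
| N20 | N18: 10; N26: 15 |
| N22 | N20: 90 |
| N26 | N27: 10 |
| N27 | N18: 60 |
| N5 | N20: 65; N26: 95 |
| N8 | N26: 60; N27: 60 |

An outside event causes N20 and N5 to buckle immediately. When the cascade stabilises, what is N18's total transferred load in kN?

10

Round 1 — N20, N5 buckle (initial).
  N18: +10 → 10 < 50
  N26: +15+95 → 110 ≥ 90
Round 2 — N26 buckles.
  N27: +10 → 10 < 110
No further bucklings.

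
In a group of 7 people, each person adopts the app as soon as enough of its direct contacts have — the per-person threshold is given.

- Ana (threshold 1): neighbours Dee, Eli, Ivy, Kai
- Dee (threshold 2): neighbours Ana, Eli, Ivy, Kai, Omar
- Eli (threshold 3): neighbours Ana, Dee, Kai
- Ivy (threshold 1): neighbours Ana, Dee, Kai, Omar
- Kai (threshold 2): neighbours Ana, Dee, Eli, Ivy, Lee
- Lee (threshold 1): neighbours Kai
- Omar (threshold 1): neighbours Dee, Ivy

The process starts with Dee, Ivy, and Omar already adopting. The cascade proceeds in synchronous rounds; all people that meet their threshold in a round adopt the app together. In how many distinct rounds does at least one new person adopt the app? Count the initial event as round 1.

3

Round 1 — Dee, Ivy, Omar adopt the app (initial).
Round 2 — checking thresholds:
  Ana: 2 of 4 neighbours ≥ 1, adopts the app.
  Eli: 1 of 3 neighbours < 3, holds.
  Kai: 2 of 5 neighbours ≥ 2, adopts the app.
Round 3 — checking thresholds:
  Eli: 3 of 3 neighbours ≥ 3, adopts the app.
  Lee: 1 of 1 neighbours ≥ 1, adopts the app.
Round 4 — no new adoptions; cascade stops.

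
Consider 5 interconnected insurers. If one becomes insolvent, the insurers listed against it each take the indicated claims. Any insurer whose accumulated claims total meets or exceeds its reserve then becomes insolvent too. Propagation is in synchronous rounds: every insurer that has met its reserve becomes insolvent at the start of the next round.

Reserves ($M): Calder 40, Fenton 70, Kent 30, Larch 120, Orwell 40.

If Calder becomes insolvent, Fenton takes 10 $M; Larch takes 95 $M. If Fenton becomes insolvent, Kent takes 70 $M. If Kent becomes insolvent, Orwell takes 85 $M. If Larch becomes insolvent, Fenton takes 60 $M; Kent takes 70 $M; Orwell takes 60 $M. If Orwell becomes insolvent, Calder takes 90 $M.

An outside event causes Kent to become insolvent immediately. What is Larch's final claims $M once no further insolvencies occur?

Round 1 — Kent becomes insolvent (initial).
  Orwell: +85 → 85 ≥ 40
Round 2 — Orwell becomes insolvent.
  Calder: +90 → 90 ≥ 40
Round 3 — Calder becomes insolvent.
  Fenton: +10 → 10 < 70
  Larch: +95 → 95 < 120
No further insolvencies.

95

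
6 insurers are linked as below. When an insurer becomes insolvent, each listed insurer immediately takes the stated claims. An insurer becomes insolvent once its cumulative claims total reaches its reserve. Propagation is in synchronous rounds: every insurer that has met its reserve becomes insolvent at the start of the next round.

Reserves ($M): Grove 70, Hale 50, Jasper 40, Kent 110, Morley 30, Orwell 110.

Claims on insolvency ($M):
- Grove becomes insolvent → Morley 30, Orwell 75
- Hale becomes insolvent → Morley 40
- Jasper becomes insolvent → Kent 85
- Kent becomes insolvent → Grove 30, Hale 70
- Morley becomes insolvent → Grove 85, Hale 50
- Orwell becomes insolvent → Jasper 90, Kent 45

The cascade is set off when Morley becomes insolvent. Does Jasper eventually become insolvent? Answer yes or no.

no

Round 1 — Morley becomes insolvent (initial).
  Grove: +85 → 85 ≥ 70
  Hale: +50 → 50 ≥ 50
Round 2 — Grove, Hale become insolvent.
  Orwell: +75 → 75 < 110
No further insolvencies.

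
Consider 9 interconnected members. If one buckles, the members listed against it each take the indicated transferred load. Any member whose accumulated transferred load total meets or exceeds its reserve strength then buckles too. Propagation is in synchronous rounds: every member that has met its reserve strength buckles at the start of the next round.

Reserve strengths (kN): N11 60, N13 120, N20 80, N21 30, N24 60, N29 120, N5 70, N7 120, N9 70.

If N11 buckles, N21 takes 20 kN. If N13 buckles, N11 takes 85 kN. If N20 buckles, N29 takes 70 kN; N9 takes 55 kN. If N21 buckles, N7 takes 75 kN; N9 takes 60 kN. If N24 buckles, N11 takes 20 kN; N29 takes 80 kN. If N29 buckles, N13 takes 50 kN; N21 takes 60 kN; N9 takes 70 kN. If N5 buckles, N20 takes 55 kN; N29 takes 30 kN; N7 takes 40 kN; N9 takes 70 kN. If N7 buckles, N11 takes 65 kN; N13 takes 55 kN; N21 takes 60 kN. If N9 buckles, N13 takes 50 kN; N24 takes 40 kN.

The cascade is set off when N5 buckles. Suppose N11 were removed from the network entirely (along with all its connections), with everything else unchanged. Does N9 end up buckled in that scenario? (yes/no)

With N11 removed:
Round 1 — N5 buckles (initial).
  N20: +55 → 55 < 80
  N29: +30 → 30 < 120
  N7: +40 → 40 < 120
  N9: +70 → 70 ≥ 70
Round 2 — N9 buckles.
  N13: +50 → 50 < 120
  N24: +40 → 40 < 60
No further bucklings.

yes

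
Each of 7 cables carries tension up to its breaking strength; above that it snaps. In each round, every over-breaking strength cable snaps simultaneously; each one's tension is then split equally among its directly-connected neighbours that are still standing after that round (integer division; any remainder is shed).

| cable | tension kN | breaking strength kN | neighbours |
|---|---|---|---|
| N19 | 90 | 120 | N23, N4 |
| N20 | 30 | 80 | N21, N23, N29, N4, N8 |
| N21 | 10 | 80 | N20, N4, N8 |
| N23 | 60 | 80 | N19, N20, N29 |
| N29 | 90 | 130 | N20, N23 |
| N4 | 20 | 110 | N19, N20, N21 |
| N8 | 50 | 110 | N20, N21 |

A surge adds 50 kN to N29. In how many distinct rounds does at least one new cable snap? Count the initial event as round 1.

6

Round 1 — N29 at 140 > 130. N29 snaps.
  N29 sheds 140 kN to N20, N23: 70 each.
    N20: 30+70 = 100 > 80
    N23: 60+70 = 130 > 80
Round 2 — N20, N23 snap.
  N20 sheds 100 kN to N21, N4, N8: 33 each (1 lost).
    N21: 10+33 = 43 ≤ 80
    N4: 20+33 = 53 ≤ 110
    N8: 50+33 = 83 ≤ 110
  N23 sheds 130 kN to N19: 130 each.
    N19: 90+130 = 220 > 120
Round 3 — N19 snaps.
  N19 sheds 220 kN to N4: 220 each.
    N4: 53+220 = 273 > 110
Round 4 — N4 snaps.
  N4 sheds 273 kN to N21: 273 each.
    N21: 43+273 = 316 > 80
Round 5 — N21 snaps.
  N21 sheds 316 kN to N8: 316 each.
    N8: 83+316 = 399 > 110
Round 6 — N8 snaps.
  N8 sheds 399 kN: no online neighbours, lost.
No further breaks.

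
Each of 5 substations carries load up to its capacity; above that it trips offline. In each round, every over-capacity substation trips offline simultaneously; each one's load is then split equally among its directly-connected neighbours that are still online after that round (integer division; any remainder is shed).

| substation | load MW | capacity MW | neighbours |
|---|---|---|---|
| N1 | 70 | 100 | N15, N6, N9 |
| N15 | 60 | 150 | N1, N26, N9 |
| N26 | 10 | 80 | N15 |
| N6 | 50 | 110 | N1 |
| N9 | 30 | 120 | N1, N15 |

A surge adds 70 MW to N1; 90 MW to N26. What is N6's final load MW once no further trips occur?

96

Round 1 — N1 at 140 > 100; N26 at 100 > 80. N1, N26 trip offline.
  N1 sheds 140 MW to N15, N6, N9: 46 each (2 lost).
    N15: 60+46 = 106 ≤ 150
    N6: 50+46 = 96 ≤ 110
    N9: 30+46 = 76 ≤ 120
  N26 sheds 100 MW to N15: 100 each.
    N15: 106+100 = 206 > 150
Round 2 — N15 trips offline.
  N15 sheds 206 MW to N9: 206 each.
    N9: 76+206 = 282 > 120
Round 3 — N9 trips offline.
  N9 sheds 282 MW: no online neighbours, lost.
No further trips.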